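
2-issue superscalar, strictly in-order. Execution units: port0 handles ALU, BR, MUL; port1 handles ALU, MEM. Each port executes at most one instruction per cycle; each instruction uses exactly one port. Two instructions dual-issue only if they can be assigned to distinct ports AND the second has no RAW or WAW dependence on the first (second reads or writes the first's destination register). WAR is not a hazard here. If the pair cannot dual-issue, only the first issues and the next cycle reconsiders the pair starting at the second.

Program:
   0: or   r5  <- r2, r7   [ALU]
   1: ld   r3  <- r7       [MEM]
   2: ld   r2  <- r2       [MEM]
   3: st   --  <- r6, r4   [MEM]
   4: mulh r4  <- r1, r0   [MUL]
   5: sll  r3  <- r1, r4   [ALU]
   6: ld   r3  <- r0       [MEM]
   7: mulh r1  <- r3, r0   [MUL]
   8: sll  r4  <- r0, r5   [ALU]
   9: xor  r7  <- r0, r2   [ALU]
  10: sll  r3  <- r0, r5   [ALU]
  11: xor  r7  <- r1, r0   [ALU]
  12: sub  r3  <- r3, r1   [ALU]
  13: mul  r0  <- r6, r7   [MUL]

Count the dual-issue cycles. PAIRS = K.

PAIRS = 5

  cy0 -> i0+i1 (or.ALU/ld.MEM) pair
  cy1 -> i2 (ld.MEM) no-port MEM/MEM
  cy2 -> i3+i4 (st.MEM/mulh.MUL) pair
  cy3 -> i5 (sll.ALU) WAW r3
  cy4 -> i6 (ld.MEM) RAW r3
  cy5 -> i7+i8 (mulh.MUL/sll.ALU) pair
  cy6 -> i9+i10 (xor.ALU/sll.ALU) pair
  cy7 -> i11+i12 (xor.ALU/sub.ALU) pair
  cy8 -> i13 (mul.MUL) tail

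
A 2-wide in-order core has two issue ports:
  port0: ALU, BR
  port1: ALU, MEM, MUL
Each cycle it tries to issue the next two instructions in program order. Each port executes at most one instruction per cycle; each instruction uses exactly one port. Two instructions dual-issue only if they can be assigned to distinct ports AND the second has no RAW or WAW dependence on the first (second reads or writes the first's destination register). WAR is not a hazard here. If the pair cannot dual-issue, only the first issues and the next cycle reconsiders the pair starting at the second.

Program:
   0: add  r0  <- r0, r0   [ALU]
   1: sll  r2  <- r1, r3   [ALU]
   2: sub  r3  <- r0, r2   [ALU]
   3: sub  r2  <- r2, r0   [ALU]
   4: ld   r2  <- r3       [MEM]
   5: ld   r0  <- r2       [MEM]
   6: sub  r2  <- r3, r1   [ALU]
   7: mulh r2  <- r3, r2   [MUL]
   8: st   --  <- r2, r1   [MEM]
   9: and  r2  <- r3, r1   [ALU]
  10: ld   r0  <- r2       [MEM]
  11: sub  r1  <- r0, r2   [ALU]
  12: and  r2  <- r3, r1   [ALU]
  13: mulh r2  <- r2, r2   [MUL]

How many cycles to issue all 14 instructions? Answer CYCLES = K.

t=0 i0&i1:add;sll ; dual
t=1 i2&i3:sub;sub ; dual
t=2 i4:ld ; no-port MEM/MEM
t=3 i5&i6:ld;sub ; dual
t=4 i7:mulh ; no-port MUL/MEM
t=5 i8&i9:st;and ; dual
t=6 i10:ld ; RAW r0
t=7 i11:sub ; RAW r1
t=8 i12:and ; RAW+WAW r2
t=9 i13:mulh ; tail

CYCLES = 10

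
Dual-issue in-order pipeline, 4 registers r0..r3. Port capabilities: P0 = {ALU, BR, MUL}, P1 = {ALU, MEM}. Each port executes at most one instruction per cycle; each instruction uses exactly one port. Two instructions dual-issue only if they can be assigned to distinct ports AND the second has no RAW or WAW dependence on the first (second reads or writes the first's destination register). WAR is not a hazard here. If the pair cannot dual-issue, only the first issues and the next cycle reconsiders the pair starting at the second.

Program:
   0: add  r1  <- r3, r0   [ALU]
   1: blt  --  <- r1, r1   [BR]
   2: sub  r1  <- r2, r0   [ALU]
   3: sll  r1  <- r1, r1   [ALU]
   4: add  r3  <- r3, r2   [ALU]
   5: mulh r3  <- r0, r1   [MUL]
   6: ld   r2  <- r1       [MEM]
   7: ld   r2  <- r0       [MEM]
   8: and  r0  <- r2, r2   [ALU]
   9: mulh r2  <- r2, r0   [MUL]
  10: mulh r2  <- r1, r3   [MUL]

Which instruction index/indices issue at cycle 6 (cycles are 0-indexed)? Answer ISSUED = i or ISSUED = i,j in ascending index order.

t=0 i0:add ; RAW r1
t=1 i1/i2:blt sub ; dual
t=2 i3/i4:sll add ; dual
t=3 i5/i6:mulh ld ; dual
t=4 i7:ld ; RAW r2
t=5 i8:and ; RAW r0
t=6 i9:mulh ; no-port MUL/MUL
t=7 i10:mulh ; tail

ISSUED = 9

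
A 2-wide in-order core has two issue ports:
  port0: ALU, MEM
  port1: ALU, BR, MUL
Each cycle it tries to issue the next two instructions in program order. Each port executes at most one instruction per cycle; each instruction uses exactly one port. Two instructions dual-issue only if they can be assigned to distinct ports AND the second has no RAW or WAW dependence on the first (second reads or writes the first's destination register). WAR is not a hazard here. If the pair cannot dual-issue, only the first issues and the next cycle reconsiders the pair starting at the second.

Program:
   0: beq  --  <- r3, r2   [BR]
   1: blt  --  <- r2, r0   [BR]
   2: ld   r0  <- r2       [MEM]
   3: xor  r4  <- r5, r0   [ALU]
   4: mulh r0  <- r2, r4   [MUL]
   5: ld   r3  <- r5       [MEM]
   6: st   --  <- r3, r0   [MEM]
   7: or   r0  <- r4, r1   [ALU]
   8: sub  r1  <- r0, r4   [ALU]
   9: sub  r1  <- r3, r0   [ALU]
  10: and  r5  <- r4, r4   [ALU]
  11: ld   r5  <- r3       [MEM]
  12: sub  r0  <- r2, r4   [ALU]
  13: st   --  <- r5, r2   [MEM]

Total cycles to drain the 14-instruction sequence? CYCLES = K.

CYCLES = 9

#0 head=0: beq.BR i0 no-port BR/BR
#1 head=1: blt.BR;ld.MEM i1,i2 2-wide
#2 head=3: xor.ALU i3 RAW r4
#3 head=4: mulh.MUL;ld.MEM i4,i5 2-wide
#4 head=6: st.MEM;or.ALU i6,i7 2-wide
#5 head=8: sub.ALU i8 WAW r1
#6 head=9: sub.ALU;and.ALU i9,i10 2-wide
#7 head=11: ld.MEM;sub.ALU i11,i12 2-wide
#8 head=13: st.MEM i13 tail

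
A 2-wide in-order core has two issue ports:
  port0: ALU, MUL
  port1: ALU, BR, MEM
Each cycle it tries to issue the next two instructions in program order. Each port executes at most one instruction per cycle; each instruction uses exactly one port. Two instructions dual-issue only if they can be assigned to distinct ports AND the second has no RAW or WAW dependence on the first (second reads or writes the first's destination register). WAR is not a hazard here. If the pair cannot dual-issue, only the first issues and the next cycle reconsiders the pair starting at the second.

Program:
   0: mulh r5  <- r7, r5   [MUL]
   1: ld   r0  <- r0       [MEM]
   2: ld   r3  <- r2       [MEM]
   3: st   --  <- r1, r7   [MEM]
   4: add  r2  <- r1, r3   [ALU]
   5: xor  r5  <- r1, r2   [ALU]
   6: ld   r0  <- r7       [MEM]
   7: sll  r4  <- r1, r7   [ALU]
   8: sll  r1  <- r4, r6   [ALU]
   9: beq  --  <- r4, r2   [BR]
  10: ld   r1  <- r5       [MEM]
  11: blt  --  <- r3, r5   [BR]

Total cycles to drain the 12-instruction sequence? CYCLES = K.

CYCLES = 8

#0 head=0: mulh.MUL/ld.MEM i0,i1 2-wide
#1 head=2: ld.MEM i2 no-port MEM/MEM
#2 head=3: st.MEM/add.ALU i3,i4 2-wide
#3 head=5: xor.ALU/ld.MEM i5,i6 2-wide
#4 head=7: sll.ALU i7 RAW r4
#5 head=8: sll.ALU/beq.BR i8,i9 2-wide
#6 head=10: ld.MEM i10 no-port MEM/BR
#7 head=11: blt.BR i11 tail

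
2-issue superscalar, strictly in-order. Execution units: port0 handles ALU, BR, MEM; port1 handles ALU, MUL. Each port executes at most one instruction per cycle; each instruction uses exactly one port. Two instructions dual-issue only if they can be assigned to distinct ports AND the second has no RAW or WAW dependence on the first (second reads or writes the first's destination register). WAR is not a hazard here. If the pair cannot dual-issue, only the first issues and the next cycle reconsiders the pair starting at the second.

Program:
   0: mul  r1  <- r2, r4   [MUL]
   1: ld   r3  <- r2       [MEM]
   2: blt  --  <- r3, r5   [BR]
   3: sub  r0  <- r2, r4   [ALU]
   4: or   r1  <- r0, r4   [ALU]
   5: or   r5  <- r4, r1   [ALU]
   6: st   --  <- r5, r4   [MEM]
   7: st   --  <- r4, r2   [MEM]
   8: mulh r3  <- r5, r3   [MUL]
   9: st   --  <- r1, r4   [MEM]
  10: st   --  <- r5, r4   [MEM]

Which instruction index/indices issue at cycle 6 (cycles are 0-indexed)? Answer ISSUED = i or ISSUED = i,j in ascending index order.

t=0 i0+i1:mul ld ; pair
t=1 i2+i3:blt sub ; pair
t=2 i4:or ; RAW r1
t=3 i5:or ; RAW r5
t=4 i6:st ; no-port MEM/MEM
t=5 i7+i8:st mulh ; pair
t=6 i9:st ; no-port MEM/MEM
t=7 i10:st ; tail

ISSUED = 9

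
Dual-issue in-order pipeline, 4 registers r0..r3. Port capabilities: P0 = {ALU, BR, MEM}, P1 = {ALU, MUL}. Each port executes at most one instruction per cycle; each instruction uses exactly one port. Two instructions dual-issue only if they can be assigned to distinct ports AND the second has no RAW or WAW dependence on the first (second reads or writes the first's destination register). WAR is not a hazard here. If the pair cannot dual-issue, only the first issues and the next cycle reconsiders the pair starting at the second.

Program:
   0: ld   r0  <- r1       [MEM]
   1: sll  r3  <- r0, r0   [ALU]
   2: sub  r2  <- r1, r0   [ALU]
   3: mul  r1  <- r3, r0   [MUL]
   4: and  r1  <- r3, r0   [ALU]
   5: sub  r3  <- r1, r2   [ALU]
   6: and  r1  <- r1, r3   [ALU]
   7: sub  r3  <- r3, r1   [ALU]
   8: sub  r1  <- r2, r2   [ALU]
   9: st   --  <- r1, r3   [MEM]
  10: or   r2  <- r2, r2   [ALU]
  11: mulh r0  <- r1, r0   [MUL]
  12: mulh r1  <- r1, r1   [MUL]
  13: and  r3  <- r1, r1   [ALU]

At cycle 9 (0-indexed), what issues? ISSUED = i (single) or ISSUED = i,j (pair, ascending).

ISSUED = 12

t=0 i0:ld ; RAW r0
t=1 i1/i2:sll/sub ; dual
t=2 i3:mul ; WAW r1
t=3 i4:and ; RAW r1
t=4 i5:sub ; RAW r3
t=5 i6:and ; RAW r1
t=6 i7/i8:sub/sub ; dual
t=7 i9/i10:st/or ; dual
t=8 i11:mulh ; no-port MUL/MUL
t=9 i12:mulh ; RAW r1
t=10 i13:and ; tail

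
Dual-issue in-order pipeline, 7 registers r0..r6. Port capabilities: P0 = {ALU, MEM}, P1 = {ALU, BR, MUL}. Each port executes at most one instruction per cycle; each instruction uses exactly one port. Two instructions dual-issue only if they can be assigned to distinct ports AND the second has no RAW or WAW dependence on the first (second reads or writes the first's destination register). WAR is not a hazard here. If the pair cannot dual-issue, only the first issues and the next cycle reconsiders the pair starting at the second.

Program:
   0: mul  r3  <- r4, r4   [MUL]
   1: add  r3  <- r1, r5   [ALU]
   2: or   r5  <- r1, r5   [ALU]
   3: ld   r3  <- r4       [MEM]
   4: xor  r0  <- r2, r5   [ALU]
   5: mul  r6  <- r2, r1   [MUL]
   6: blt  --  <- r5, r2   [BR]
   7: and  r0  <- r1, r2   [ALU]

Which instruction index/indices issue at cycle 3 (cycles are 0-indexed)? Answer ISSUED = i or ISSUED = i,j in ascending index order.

ISSUED = 5

[0] i0  mul.MUL  -- WAW r3
[1] i1,i2  add.ALU/or.ALU  -- pair
[2] i3,i4  ld.MEM/xor.ALU  -- pair
[3] i5  mul.MUL  -- no-port MUL/BR
[4] i6,i7  blt.BR/and.ALU  -- pair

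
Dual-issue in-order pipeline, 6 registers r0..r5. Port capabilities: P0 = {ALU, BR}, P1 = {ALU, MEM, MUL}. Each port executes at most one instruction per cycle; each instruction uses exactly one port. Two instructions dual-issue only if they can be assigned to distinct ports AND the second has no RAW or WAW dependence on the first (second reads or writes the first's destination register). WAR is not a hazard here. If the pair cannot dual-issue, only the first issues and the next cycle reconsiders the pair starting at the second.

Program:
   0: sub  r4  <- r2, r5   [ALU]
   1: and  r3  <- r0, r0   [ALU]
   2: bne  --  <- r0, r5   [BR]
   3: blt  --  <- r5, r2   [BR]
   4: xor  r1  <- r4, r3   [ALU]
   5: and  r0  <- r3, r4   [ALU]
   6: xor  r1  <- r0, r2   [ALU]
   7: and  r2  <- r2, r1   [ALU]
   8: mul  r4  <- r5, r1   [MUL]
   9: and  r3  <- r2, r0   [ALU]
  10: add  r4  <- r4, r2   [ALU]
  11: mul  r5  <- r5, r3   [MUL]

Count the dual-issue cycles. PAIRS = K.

t=0 i0,i1:sub.ALU and.ALU ; pair
t=1 i2:bne.BR ; no-port BR/BR
t=2 i3,i4:blt.BR xor.ALU ; pair
t=3 i5:and.ALU ; RAW r0
t=4 i6:xor.ALU ; RAW r1
t=5 i7,i8:and.ALU mul.MUL ; pair
t=6 i9,i10:and.ALU add.ALU ; pair
t=7 i11:mul.MUL ; tail

PAIRS = 4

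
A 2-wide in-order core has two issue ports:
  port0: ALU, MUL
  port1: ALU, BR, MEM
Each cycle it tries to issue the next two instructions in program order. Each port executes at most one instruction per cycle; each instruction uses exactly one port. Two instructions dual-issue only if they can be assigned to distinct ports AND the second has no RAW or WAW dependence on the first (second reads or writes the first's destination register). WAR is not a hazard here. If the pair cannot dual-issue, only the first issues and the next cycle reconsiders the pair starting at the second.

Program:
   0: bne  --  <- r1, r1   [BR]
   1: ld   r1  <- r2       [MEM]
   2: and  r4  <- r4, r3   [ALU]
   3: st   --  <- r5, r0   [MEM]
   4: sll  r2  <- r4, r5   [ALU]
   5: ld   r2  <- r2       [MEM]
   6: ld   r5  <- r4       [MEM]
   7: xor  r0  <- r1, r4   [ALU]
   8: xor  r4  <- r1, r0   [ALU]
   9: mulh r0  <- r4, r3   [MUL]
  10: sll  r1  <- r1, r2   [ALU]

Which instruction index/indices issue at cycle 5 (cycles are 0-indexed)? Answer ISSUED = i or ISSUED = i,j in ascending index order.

ISSUED = 8

0. bne @i0  | no-port BR/MEM
1. ld/and @i1+i2  | 2-wide
2. st/sll @i3+i4  | 2-wide
3. ld @i5  | no-port MEM/MEM
4. ld/xor @i6+i7  | 2-wide
5. xor @i8  | RAW r4
6. mulh/sll @i9+i10  | 2-wide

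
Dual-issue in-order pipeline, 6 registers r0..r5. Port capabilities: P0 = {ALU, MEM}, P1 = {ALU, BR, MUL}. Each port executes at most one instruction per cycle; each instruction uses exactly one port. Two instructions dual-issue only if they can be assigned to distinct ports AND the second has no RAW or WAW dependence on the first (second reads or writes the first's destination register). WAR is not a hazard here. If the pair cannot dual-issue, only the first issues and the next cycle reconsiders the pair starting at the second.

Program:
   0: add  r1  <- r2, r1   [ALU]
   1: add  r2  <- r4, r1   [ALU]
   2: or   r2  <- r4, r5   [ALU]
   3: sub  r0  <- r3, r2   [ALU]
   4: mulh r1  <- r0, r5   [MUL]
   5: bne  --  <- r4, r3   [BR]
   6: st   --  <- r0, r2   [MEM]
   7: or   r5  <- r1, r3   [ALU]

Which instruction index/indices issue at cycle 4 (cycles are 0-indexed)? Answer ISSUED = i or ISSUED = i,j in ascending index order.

ISSUED = 4

c0: i0 add  RAW r1
c1: i1 add  WAW r2
c2: i2 or  RAW r2
c3: i3 sub  RAW r0
c4: i4 mulh  no-port MUL/BR
c5: i5/i6 bne+st  dual
c6: i7 or  tail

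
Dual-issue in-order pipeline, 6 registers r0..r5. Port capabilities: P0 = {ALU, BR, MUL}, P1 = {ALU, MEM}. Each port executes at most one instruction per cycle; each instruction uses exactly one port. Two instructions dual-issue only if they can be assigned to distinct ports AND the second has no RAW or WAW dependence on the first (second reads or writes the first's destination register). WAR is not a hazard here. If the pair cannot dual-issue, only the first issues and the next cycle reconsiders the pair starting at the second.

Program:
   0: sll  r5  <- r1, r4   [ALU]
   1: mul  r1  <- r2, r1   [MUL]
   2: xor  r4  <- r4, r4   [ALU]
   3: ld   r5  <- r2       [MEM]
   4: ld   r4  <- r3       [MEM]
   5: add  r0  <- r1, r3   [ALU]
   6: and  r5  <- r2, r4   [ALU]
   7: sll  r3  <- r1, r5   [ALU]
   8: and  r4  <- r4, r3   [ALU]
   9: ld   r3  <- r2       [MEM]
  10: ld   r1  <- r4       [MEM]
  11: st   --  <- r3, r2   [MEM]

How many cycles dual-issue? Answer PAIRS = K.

#0 head=0: sll/mul i0,i1 pair
#1 head=2: xor/ld i2,i3 pair
#2 head=4: ld/add i4,i5 pair
#3 head=6: and i6 RAW r5
#4 head=7: sll i7 RAW r3
#5 head=8: and/ld i8,i9 pair
#6 head=10: ld i10 no-port MEM/MEM
#7 head=11: st i11 tail

PAIRS = 4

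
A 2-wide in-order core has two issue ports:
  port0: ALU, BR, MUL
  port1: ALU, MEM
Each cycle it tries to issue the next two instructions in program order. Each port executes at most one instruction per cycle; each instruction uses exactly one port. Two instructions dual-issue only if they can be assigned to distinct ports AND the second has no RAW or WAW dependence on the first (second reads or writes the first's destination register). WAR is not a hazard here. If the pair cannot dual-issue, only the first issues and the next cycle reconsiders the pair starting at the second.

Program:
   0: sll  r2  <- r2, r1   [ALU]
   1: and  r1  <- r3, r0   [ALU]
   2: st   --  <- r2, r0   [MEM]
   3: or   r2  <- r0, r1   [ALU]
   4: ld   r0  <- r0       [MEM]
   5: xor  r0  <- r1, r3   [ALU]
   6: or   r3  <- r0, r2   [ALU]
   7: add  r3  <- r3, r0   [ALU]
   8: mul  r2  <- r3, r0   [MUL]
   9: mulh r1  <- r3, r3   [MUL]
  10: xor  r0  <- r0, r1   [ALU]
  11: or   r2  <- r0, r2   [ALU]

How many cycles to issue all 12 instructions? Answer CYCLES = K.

CYCLES = 10

  cy0 -> i0+i1 (sll.ALU/and.ALU) 2-wide
  cy1 -> i2+i3 (st.MEM/or.ALU) 2-wide
  cy2 -> i4 (ld.MEM) WAW r0
  cy3 -> i5 (xor.ALU) RAW r0
  cy4 -> i6 (or.ALU) RAW+WAW r3
  cy5 -> i7 (add.ALU) RAW r3
  cy6 -> i8 (mul.MUL) no-port MUL/MUL
  cy7 -> i9 (mulh.MUL) RAW r1
  cy8 -> i10 (xor.ALU) RAW r0
  cy9 -> i11 (or.ALU) tail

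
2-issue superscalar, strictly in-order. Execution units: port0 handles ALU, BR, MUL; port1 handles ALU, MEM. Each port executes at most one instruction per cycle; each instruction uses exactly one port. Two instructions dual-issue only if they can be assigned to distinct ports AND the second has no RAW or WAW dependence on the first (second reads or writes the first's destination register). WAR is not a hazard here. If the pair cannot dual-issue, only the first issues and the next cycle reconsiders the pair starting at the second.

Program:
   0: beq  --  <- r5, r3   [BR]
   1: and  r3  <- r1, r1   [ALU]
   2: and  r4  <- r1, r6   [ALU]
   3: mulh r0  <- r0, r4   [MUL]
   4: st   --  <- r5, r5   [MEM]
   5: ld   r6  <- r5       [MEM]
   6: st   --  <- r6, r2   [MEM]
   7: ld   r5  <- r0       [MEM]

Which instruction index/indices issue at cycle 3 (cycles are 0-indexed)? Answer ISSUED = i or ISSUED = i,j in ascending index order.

ISSUED = 5

c0: i0+i1 beq.BR;and.ALU  dual
c1: i2 and.ALU  RAW r4
c2: i3+i4 mulh.MUL;st.MEM  dual
c3: i5 ld.MEM  no-port MEM/MEM
c4: i6 st.MEM  no-port MEM/MEM
c5: i7 ld.MEM  tail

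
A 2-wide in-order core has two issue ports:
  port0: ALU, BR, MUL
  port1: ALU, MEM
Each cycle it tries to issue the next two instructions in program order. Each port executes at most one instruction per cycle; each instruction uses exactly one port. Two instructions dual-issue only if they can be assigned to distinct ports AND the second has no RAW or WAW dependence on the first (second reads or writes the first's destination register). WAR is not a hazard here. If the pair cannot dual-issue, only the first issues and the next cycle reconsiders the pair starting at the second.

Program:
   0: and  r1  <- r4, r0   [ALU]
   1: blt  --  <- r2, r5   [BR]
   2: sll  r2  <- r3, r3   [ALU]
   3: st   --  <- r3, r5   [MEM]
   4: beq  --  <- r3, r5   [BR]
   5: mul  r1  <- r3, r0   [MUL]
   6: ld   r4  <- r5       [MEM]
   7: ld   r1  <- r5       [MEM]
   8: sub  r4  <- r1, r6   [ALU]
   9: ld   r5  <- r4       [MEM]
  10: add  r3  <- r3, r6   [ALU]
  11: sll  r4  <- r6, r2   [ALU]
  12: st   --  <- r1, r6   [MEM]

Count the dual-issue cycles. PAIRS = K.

PAIRS = 5

  cy0 -> i0/i1 (and.ALU+blt.BR) 2-wide
  cy1 -> i2/i3 (sll.ALU+st.MEM) 2-wide
  cy2 -> i4 (beq.BR) no-port BR/MUL
  cy3 -> i5/i6 (mul.MUL+ld.MEM) 2-wide
  cy4 -> i7 (ld.MEM) RAW r1
  cy5 -> i8 (sub.ALU) RAW r4
  cy6 -> i9/i10 (ld.MEM+add.ALU) 2-wide
  cy7 -> i11/i12 (sll.ALU+st.MEM) 2-wide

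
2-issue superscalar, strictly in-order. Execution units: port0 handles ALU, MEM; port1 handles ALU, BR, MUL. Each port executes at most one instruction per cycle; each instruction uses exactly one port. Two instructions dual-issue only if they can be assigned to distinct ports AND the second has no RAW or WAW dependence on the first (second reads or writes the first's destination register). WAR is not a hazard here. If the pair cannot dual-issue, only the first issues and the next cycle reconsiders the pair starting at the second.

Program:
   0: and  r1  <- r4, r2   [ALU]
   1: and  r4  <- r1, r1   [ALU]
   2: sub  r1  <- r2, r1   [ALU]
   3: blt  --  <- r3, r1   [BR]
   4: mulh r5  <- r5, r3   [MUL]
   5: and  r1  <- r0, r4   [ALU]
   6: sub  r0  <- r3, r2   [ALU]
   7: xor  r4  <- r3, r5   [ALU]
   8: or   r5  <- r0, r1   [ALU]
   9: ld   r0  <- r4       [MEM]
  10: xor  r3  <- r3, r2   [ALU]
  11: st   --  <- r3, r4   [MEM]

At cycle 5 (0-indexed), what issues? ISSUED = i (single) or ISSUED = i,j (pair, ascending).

ISSUED = 8,9

  cy0 -> i0 (and.ALU) RAW r1
  cy1 -> i1/i2 (and.ALU+sub.ALU) dual
  cy2 -> i3 (blt.BR) no-port BR/MUL
  cy3 -> i4/i5 (mulh.MUL+and.ALU) dual
  cy4 -> i6/i7 (sub.ALU+xor.ALU) dual
  cy5 -> i8/i9 (or.ALU+ld.MEM) dual
  cy6 -> i10 (xor.ALU) RAW r3
  cy7 -> i11 (st.MEM) tail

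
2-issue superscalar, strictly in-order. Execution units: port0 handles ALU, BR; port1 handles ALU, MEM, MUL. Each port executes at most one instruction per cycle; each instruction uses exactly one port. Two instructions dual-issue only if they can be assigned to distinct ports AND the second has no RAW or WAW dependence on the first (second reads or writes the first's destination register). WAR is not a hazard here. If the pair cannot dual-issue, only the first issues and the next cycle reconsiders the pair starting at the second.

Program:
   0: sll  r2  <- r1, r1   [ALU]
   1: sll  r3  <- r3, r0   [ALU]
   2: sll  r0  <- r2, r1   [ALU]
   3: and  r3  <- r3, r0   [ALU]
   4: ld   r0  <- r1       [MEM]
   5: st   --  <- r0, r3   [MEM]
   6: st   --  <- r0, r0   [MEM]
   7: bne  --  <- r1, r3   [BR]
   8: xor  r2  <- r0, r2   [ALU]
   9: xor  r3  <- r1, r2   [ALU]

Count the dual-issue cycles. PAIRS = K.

PAIRS = 3

t=0 i0/i1:sll;sll ; pair
t=1 i2:sll ; RAW r0
t=2 i3/i4:and;ld ; pair
t=3 i5:st ; no-port MEM/MEM
t=4 i6/i7:st;bne ; pair
t=5 i8:xor ; RAW r2
t=6 i9:xor ; tail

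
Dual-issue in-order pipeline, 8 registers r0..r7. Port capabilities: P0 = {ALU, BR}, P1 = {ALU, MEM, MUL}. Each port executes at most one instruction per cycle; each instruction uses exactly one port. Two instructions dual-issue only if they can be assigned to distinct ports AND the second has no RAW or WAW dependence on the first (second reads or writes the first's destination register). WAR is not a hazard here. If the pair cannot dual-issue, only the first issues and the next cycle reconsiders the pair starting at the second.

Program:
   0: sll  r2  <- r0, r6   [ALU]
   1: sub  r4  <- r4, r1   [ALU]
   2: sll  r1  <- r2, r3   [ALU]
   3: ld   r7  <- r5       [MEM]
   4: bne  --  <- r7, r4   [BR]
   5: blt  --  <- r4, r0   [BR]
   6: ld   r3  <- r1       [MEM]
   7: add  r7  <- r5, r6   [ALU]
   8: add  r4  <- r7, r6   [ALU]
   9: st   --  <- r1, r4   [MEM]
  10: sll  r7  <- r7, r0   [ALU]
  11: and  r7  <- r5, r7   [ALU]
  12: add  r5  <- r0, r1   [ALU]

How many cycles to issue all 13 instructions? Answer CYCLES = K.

c0: i0/i1 sll;sub  pair
c1: i2/i3 sll;ld  pair
c2: i4 bne  no-port BR/BR
c3: i5/i6 blt;ld  pair
c4: i7 add  RAW r7
c5: i8 add  RAW r4
c6: i9/i10 st;sll  pair
c7: i11/i12 and;add  pair

CYCLES = 8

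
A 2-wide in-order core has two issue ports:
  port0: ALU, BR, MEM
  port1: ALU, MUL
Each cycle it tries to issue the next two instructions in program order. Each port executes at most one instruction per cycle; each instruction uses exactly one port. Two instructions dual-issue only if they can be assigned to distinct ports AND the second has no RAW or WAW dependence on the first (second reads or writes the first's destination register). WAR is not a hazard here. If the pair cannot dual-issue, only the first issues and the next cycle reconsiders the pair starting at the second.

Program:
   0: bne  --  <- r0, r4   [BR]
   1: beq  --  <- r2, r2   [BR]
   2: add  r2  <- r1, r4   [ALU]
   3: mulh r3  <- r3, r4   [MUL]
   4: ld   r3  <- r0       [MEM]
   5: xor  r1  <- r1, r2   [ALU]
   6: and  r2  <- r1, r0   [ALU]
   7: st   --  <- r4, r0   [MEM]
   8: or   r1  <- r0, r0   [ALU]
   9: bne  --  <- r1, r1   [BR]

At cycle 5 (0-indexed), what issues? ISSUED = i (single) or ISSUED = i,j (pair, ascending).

ISSUED = 8

  cy0 -> i0 (bne.BR) no-port BR/BR
  cy1 -> i1&i2 (beq.BR add.ALU) dual
  cy2 -> i3 (mulh.MUL) WAW r3
  cy3 -> i4&i5 (ld.MEM xor.ALU) dual
  cy4 -> i6&i7 (and.ALU st.MEM) dual
  cy5 -> i8 (or.ALU) RAW r1
  cy6 -> i9 (bne.BR) tail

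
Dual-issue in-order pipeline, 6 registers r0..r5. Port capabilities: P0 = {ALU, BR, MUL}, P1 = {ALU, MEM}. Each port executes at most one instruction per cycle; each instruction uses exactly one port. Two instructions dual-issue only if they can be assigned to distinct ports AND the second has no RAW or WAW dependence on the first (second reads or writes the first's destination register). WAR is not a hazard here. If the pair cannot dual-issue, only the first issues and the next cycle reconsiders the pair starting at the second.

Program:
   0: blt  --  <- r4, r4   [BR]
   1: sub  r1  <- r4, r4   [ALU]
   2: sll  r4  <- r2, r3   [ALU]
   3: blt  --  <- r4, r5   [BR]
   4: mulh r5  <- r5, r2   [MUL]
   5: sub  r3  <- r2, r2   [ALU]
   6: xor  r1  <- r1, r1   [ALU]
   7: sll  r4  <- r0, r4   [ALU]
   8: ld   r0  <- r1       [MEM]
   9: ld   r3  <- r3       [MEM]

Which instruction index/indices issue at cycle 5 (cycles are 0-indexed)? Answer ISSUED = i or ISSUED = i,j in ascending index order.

  cy0 -> i0/i1 (blt;sub) pair
  cy1 -> i2 (sll) RAW r4
  cy2 -> i3 (blt) no-port BR/MUL
  cy3 -> i4/i5 (mulh;sub) pair
  cy4 -> i6/i7 (xor;sll) pair
  cy5 -> i8 (ld) no-port MEM/MEM
  cy6 -> i9 (ld) tail

ISSUED = 8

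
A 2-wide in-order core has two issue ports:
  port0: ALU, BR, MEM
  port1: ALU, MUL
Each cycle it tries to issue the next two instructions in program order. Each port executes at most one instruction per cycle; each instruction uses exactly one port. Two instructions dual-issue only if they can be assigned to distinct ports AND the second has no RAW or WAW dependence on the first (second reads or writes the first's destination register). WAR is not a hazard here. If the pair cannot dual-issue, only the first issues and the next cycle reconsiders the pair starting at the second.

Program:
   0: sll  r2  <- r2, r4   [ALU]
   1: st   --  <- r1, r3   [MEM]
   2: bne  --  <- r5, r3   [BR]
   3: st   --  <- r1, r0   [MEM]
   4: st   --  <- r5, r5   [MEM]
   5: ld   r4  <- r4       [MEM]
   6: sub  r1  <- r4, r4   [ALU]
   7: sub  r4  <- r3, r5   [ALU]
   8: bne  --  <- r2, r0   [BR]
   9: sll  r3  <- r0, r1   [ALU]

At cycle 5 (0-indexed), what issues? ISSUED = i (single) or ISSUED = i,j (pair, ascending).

ISSUED = 6,7

c0: i0&i1 sll+st  pair
c1: i2 bne  no-port BR/MEM
c2: i3 st  no-port MEM/MEM
c3: i4 st  no-port MEM/MEM
c4: i5 ld  RAW r4
c5: i6&i7 sub+sub  pair
c6: i8&i9 bne+sll  pair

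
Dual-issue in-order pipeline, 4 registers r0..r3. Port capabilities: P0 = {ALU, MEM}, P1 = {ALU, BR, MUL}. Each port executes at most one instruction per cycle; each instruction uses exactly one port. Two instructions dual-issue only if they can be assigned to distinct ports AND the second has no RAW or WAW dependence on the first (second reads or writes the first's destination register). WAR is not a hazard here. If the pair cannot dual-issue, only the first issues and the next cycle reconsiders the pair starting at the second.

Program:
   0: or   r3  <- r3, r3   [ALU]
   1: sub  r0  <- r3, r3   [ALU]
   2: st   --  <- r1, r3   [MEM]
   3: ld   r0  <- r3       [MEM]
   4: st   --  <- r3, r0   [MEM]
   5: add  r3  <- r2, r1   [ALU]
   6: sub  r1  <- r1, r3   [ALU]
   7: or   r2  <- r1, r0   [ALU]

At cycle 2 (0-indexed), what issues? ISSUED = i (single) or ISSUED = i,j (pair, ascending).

0. or.ALU @i0  | RAW r3
1. sub.ALU st.MEM @i1,i2  | 2-wide
2. ld.MEM @i3  | no-port MEM/MEM
3. st.MEM add.ALU @i4,i5  | 2-wide
4. sub.ALU @i6  | RAW r1
5. or.ALU @i7  | tail

ISSUED = 3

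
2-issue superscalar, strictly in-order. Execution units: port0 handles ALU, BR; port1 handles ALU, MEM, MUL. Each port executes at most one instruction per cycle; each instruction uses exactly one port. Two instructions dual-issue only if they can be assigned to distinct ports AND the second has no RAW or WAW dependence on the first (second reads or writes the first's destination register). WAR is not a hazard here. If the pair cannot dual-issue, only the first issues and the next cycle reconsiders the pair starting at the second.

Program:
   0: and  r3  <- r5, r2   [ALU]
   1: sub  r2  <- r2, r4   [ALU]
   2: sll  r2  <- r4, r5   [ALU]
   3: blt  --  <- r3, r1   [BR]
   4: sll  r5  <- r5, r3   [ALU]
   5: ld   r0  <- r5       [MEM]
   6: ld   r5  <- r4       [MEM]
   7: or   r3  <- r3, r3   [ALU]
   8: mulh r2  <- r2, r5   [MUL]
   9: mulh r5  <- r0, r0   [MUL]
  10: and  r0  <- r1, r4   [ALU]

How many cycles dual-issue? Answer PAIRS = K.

PAIRS = 4

#0 head=0: and.ALU+sub.ALU i0+i1 2-wide
#1 head=2: sll.ALU+blt.BR i2+i3 2-wide
#2 head=4: sll.ALU i4 RAW r5
#3 head=5: ld.MEM i5 no-port MEM/MEM
#4 head=6: ld.MEM+or.ALU i6+i7 2-wide
#5 head=8: mulh.MUL i8 no-port MUL/MUL
#6 head=9: mulh.MUL+and.ALU i9+i10 2-wide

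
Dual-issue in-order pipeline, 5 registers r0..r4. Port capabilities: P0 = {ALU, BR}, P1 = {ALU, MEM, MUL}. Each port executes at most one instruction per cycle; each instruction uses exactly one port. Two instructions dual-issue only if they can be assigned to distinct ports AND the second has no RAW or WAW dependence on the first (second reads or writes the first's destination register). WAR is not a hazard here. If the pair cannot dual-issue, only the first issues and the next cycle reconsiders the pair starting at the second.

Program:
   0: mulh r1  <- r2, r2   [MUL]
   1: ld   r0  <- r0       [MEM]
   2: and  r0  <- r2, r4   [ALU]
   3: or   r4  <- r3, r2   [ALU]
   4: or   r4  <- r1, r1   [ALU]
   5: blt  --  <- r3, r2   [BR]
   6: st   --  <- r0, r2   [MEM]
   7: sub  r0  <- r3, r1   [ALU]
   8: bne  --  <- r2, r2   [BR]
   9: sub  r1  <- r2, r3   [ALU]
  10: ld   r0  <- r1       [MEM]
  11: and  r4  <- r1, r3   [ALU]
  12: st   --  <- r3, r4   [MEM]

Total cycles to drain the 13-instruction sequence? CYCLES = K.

CYCLES = 8

[0] i0  mulh.MUL  -- no-port MUL/MEM
[1] i1  ld.MEM  -- WAW r0
[2] i2+i3  and.ALU/or.ALU  -- dual
[3] i4+i5  or.ALU/blt.BR  -- dual
[4] i6+i7  st.MEM/sub.ALU  -- dual
[5] i8+i9  bne.BR/sub.ALU  -- dual
[6] i10+i11  ld.MEM/and.ALU  -- dual
[7] i12  st.MEM  -- tail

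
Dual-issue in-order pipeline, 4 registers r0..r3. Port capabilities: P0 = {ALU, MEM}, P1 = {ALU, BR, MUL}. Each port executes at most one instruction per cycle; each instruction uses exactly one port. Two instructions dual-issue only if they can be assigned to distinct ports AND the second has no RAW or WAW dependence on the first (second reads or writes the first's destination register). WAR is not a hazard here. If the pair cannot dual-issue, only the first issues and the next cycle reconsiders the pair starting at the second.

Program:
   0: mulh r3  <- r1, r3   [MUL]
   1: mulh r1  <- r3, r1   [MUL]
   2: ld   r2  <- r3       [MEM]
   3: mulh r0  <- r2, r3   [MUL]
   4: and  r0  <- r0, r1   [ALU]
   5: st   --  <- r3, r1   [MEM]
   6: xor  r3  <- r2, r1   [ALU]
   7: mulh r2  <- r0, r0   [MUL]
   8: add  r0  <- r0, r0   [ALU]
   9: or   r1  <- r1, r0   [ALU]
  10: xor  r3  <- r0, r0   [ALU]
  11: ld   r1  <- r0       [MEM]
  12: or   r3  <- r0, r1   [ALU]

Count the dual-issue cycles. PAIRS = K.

PAIRS = 4

#0 head=0: mulh.MUL i0 no-port MUL/MUL
#1 head=1: mulh.MUL ld.MEM i1/i2 pair
#2 head=3: mulh.MUL i3 RAW+WAW r0
#3 head=4: and.ALU st.MEM i4/i5 pair
#4 head=6: xor.ALU mulh.MUL i6/i7 pair
#5 head=8: add.ALU i8 RAW r0
#6 head=9: or.ALU xor.ALU i9/i10 pair
#7 head=11: ld.MEM i11 RAW r1
#8 head=12: or.ALU i12 tail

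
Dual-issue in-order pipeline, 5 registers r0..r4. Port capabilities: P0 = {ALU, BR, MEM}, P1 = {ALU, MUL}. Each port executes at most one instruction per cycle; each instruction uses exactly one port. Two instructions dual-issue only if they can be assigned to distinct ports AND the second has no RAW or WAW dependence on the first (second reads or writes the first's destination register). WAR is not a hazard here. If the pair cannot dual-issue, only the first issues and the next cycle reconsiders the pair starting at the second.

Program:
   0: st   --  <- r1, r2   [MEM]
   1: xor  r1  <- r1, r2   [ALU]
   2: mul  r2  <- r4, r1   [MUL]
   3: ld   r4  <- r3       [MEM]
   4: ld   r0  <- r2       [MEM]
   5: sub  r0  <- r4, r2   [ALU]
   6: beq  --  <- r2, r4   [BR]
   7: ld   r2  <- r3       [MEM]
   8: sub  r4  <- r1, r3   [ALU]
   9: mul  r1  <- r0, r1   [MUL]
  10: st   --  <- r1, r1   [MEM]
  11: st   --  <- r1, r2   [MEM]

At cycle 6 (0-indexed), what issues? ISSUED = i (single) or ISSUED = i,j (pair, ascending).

t=0 i0&i1:st/xor ; pair
t=1 i2&i3:mul/ld ; pair
t=2 i4:ld ; WAW r0
t=3 i5&i6:sub/beq ; pair
t=4 i7&i8:ld/sub ; pair
t=5 i9:mul ; RAW r1
t=6 i10:st ; no-port MEM/MEM
t=7 i11:st ; tail

ISSUED = 10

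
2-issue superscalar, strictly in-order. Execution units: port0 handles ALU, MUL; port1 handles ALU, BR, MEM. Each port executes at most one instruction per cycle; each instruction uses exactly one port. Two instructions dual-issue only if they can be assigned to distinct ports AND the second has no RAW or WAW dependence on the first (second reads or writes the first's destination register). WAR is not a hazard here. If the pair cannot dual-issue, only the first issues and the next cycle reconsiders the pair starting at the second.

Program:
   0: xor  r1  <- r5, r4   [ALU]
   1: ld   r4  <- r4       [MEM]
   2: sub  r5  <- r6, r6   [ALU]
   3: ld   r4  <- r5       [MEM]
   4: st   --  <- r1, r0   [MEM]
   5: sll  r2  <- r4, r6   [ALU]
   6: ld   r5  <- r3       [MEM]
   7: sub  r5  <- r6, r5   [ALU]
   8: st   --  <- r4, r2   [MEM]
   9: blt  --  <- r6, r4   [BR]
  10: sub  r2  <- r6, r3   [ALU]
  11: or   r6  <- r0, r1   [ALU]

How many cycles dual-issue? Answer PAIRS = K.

c0: i0,i1 xor.ALU+ld.MEM  2-wide
c1: i2 sub.ALU  RAW r5
c2: i3 ld.MEM  no-port MEM/MEM
c3: i4,i5 st.MEM+sll.ALU  2-wide
c4: i6 ld.MEM  RAW+WAW r5
c5: i7,i8 sub.ALU+st.MEM  2-wide
c6: i9,i10 blt.BR+sub.ALU  2-wide
c7: i11 or.ALU  tail

PAIRS = 4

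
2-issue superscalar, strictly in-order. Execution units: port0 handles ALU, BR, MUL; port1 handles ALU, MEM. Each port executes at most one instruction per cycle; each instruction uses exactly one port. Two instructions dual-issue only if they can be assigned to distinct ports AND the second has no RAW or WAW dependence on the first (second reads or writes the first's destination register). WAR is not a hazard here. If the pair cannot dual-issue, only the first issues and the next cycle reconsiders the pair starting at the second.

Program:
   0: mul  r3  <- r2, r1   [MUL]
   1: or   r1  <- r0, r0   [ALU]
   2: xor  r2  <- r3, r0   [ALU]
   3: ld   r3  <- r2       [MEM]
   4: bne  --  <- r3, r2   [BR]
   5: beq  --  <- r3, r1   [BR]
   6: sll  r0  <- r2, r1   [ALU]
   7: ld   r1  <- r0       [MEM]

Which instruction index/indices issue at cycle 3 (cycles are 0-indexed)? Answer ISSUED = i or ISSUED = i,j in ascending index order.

c0: i0,i1 mul+or  dual
c1: i2 xor  RAW r2
c2: i3 ld  RAW r3
c3: i4 bne  no-port BR/BR
c4: i5,i6 beq+sll  dual
c5: i7 ld  tail

ISSUED = 4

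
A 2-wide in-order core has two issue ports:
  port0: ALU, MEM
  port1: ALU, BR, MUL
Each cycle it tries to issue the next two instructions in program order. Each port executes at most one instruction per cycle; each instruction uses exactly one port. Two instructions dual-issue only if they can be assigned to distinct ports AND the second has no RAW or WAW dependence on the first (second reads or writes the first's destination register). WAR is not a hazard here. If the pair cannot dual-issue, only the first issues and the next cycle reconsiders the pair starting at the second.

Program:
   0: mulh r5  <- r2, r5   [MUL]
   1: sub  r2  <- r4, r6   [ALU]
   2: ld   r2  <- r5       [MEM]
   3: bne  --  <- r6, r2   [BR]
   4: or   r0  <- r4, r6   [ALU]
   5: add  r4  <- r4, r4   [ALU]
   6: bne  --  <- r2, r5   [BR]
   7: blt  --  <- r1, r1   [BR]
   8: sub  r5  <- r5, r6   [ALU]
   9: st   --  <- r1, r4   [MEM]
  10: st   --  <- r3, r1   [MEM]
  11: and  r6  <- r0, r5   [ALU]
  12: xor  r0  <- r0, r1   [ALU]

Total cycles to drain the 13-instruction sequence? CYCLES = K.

  cy0 -> i0,i1 (mulh.MUL;sub.ALU) pair
  cy1 -> i2 (ld.MEM) RAW r2
  cy2 -> i3,i4 (bne.BR;or.ALU) pair
  cy3 -> i5,i6 (add.ALU;bne.BR) pair
  cy4 -> i7,i8 (blt.BR;sub.ALU) pair
  cy5 -> i9 (st.MEM) no-port MEM/MEM
  cy6 -> i10,i11 (st.MEM;and.ALU) pair
  cy7 -> i12 (xor.ALU) tail

CYCLES = 8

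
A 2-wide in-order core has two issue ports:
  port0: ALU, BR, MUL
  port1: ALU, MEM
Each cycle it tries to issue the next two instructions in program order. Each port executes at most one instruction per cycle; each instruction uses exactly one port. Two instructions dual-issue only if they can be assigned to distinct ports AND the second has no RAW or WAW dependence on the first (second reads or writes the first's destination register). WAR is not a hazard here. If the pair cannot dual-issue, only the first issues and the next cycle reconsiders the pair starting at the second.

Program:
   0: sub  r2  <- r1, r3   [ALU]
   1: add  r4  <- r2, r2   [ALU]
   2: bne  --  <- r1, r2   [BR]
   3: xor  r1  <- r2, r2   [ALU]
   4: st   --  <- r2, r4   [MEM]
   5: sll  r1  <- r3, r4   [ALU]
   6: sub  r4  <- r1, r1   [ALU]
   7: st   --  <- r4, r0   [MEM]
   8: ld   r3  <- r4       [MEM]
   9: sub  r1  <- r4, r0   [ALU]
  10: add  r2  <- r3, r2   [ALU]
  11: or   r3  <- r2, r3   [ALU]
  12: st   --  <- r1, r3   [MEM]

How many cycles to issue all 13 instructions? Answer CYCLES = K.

0. sub.ALU @i0  | RAW r2
1. add.ALU/bne.BR @i1/i2  | 2-wide
2. xor.ALU/st.MEM @i3/i4  | 2-wide
3. sll.ALU @i5  | RAW r1
4. sub.ALU @i6  | RAW r4
5. st.MEM @i7  | no-port MEM/MEM
6. ld.MEM/sub.ALU @i8/i9  | 2-wide
7. add.ALU @i10  | RAW r2
8. or.ALU @i11  | RAW r3
9. st.MEM @i12  | tail

CYCLES = 10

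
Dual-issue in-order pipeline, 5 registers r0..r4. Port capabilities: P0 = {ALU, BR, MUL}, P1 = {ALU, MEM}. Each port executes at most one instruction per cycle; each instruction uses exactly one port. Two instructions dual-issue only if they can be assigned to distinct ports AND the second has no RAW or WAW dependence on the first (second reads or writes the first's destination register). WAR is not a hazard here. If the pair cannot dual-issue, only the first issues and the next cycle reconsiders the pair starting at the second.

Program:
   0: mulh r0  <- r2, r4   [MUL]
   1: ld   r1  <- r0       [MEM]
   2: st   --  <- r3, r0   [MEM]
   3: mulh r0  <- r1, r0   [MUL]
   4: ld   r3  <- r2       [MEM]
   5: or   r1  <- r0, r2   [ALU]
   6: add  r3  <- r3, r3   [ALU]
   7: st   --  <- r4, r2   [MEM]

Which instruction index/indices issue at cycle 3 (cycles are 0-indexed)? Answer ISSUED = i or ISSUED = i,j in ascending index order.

ISSUED = 4,5

#0 head=0: mulh.MUL i0 RAW r0
#1 head=1: ld.MEM i1 no-port MEM/MEM
#2 head=2: st.MEM;mulh.MUL i2,i3 pair
#3 head=4: ld.MEM;or.ALU i4,i5 pair
#4 head=6: add.ALU;st.MEM i6,i7 pair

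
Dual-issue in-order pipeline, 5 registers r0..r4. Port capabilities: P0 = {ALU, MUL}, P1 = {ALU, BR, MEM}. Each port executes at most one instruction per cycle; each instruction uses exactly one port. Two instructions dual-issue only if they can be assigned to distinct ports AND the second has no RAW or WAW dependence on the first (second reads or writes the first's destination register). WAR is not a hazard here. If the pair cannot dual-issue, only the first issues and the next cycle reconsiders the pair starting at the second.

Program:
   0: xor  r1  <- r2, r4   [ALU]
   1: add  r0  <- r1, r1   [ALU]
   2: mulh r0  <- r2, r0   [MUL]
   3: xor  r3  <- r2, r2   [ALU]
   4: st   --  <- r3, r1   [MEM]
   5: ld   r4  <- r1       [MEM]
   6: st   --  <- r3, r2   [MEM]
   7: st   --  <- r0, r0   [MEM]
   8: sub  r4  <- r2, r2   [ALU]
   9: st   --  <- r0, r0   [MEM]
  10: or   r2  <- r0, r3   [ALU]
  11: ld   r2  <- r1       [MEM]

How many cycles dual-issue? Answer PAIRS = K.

PAIRS = 3

#0 head=0: xor.ALU i0 RAW r1
#1 head=1: add.ALU i1 RAW+WAW r0
#2 head=2: mulh.MUL;xor.ALU i2,i3 dual
#3 head=4: st.MEM i4 no-port MEM/MEM
#4 head=5: ld.MEM i5 no-port MEM/MEM
#5 head=6: st.MEM i6 no-port MEM/MEM
#6 head=7: st.MEM;sub.ALU i7,i8 dual
#7 head=9: st.MEM;or.ALU i9,i10 dual
#8 head=11: ld.MEM i11 tail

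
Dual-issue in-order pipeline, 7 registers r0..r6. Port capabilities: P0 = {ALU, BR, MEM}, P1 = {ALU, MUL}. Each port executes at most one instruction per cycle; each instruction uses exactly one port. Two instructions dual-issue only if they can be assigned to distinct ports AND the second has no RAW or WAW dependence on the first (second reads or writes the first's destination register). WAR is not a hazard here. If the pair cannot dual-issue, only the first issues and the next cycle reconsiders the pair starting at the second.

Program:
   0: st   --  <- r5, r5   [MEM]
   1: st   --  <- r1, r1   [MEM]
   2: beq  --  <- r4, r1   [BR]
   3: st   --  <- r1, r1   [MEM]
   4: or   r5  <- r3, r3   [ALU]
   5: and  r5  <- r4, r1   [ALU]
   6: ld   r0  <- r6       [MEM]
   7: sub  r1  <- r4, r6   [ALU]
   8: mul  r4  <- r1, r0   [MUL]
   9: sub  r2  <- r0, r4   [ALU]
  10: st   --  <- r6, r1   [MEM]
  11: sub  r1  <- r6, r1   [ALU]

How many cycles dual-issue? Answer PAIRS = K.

PAIRS = 3

t=0 i0:st ; no-port MEM/MEM
t=1 i1:st ; no-port MEM/BR
t=2 i2:beq ; no-port BR/MEM
t=3 i3/i4:st/or ; pair
t=4 i5/i6:and/ld ; pair
t=5 i7:sub ; RAW r1
t=6 i8:mul ; RAW r4
t=7 i9/i10:sub/st ; pair
t=8 i11:sub ; tail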